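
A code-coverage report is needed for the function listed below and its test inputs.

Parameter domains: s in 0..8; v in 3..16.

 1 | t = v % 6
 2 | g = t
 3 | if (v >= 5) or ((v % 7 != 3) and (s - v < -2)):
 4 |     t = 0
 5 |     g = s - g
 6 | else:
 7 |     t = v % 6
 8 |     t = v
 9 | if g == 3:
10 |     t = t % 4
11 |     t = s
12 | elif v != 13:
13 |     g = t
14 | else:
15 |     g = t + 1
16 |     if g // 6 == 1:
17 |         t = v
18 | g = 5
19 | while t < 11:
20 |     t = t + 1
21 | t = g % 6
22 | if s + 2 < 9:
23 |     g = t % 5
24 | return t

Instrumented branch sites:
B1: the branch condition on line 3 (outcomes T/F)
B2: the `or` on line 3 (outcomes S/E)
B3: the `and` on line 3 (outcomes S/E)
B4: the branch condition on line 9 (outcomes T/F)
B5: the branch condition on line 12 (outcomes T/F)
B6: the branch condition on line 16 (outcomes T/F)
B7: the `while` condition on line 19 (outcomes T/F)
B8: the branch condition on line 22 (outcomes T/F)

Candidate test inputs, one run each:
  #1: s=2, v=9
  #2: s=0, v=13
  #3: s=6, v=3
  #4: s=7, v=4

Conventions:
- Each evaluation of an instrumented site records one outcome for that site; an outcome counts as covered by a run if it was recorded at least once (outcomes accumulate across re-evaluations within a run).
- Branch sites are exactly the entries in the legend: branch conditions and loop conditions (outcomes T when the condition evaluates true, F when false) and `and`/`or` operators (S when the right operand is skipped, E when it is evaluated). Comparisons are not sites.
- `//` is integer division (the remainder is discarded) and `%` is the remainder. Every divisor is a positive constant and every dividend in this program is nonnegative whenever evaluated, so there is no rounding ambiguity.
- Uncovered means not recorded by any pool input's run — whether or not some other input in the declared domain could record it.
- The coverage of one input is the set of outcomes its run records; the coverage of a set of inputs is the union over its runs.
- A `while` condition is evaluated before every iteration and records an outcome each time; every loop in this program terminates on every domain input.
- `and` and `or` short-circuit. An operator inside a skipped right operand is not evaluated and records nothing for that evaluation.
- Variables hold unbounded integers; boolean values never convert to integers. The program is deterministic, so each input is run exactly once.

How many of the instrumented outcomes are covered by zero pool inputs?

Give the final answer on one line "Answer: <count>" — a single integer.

run #1 (s=2, v=9) runs B2->S, B1->T, B4->F, B5->T, B7->T, B7->T, B7->T, B7->T, B7->T, B7->T, B7->T, B7->T, B7->T, B7->T, ...; records B1=T, B2=S, B4=F, B5=T, B7=T, B7=F, B8=T
run #2 (s=0, v=13) runs B2->S, B1->T, B4->F, B5->F, B6->F, B7->T, B7->T, B7->T, B7->T, B7->T, B7->T, B7->T, B7->T, B7->T, ...; records B1=T, B2=S, B4=F, B5=F, B6=F, B7=T, B7=F, B8=T
run #3 (s=6, v=3) runs B2->E, B3->S, B1->F, B4->T, B7->T, B7->T, B7->T, B7->T, B7->T, B7->F, B8->T; records B1=F, B2=E, B3=S, B4=T, B7=T, B7=F, B8=T
run #4 (s=7, v=4) runs B2->E, B3->E, B1->F, B4->F, B5->T, B7->T, B7->T, B7->T, B7->T, B7->T, B7->T, B7->T, B7->F, B8->F; records B1=F, B2=E, B3=E, B4=F, B5=T, B7=T, B7=F, B8=F
union over the pool: B1=T, B1=F, B2=S, B2=E, B3=S, B3=E, B4=T, B4=F, B5=T, B5=F, B6=F, B7=T, B7=F, B8=T, B8=F
uncovered (1 of 16): B6=T

Answer: 1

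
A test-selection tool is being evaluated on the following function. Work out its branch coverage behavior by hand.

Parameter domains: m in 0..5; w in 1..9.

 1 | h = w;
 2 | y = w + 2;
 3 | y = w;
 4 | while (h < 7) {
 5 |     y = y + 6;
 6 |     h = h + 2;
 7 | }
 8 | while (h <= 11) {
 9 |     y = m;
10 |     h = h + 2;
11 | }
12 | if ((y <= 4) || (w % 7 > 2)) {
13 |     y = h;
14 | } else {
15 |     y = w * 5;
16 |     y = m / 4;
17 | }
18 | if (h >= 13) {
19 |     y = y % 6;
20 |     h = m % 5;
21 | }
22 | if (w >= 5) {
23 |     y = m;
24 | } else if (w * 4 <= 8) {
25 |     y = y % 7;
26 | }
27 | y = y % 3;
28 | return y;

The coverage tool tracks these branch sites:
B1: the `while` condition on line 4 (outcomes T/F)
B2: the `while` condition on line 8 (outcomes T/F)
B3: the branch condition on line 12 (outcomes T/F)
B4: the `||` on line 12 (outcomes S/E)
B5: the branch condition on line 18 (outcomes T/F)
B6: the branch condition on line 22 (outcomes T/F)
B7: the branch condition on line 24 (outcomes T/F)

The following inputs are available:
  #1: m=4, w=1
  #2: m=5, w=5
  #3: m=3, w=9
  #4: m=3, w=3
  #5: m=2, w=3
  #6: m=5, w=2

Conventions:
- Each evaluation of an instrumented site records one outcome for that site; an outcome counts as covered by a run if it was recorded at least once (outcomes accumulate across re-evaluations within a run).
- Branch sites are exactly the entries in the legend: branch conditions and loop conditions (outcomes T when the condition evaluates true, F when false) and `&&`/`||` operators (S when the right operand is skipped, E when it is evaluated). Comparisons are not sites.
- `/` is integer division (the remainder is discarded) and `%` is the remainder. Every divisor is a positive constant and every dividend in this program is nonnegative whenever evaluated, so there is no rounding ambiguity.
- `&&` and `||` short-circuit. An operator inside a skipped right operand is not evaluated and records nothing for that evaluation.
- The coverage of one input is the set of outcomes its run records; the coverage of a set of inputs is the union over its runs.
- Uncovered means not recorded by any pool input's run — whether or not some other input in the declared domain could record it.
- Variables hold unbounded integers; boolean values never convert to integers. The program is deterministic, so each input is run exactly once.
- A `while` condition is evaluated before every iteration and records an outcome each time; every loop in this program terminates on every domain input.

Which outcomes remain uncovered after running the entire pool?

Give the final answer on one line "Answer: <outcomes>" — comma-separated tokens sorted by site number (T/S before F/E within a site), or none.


input #1, m=4, w=1: outcomes B1=T, B1=F, B2=T, B2=F, B3=T, B4=S, B5=T, B6=F, B7=T
input #2, m=5, w=5: outcomes B1=T, B1=F, B2=T, B2=F, B3=T, B4=E, B5=T, B6=T
input #3, m=3, w=9: outcomes B1=F, B2=T, B2=F, B3=T, B4=S, B5=T, B6=T
input #4, m=3, w=3: outcomes B1=T, B1=F, B2=T, B2=F, B3=T, B4=S, B5=T, B6=F, B7=F
input #5, m=2, w=3: outcomes B1=T, B1=F, B2=T, B2=F, B3=T, B4=S, B5=T, B6=F, B7=F
input #6, m=5, w=2: outcomes B1=T, B1=F, B2=T, B2=F, B3=F, B4=E, B5=F, B6=F, B7=T
union over the pool: B1=T, B1=F, B2=T, B2=F, B3=T, B3=F, B4=S, B4=E, B5=T, B5=F, B6=T, B6=F, B7=T, B7=F
uncovered (0 of 14): none
Answer: none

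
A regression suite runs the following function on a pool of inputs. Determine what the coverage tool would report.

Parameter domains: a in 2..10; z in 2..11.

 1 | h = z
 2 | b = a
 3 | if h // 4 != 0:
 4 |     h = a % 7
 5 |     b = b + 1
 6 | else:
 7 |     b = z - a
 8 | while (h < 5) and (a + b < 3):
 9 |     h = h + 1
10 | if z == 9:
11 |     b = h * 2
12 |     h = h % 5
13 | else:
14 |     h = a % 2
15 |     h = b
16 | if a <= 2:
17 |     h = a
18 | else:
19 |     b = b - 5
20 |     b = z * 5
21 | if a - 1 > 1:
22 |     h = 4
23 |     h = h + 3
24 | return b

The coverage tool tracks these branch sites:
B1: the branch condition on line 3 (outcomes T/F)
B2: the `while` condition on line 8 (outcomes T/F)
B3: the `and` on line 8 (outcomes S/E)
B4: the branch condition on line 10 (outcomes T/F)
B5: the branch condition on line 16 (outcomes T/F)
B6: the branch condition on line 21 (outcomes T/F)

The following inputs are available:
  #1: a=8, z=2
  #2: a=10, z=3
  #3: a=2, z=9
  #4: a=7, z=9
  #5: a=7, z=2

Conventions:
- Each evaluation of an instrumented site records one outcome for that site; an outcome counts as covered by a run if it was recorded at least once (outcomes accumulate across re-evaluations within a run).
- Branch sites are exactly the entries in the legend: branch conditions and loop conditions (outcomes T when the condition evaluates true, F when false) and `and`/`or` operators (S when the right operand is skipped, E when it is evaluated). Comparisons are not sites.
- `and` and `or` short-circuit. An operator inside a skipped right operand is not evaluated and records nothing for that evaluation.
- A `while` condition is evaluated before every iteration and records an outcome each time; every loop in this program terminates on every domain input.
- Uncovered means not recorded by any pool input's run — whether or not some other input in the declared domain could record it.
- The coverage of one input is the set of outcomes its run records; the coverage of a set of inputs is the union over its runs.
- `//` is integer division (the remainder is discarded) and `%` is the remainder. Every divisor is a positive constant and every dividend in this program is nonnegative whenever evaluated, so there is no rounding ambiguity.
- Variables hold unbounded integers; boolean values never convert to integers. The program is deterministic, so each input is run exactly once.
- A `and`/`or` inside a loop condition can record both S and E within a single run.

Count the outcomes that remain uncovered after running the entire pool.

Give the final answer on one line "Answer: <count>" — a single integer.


input #1, a=8, z=2: events B1->F, B3->E, B2->T, B3->E, B2->T, B3->E, B2->T, B3->S, B2->F, B4->F, B5->F, B6->T; outcomes B1=F, B2=T, B2=F, B3=S, B3=E, B4=F, B5=F, B6=T
input #2, a=10, z=3: events B1->F, B3->E, B2->F, B4->F, B5->F, B6->T; outcomes B1=F, B2=F, B3=E, B4=F, B5=F, B6=T
input #3, a=2, z=9: events B1->T, B3->E, B2->F, B4->T, B5->T, B6->F; outcomes B1=T, B2=F, B3=E, B4=T, B5=T, B6=F
input #4, a=7, z=9: events B1->T, B3->E, B2->F, B4->T, B5->F, B6->T; outcomes B1=T, B2=F, B3=E, B4=T, B5=F, B6=T
input #5, a=7, z=2: events B1->F, B3->E, B2->T, B3->E, B2->T, B3->E, B2->T, B3->S, B2->F, B4->F, B5->F, B6->T; outcomes B1=F, B2=T, B2=F, B3=S, B3=E, B4=F, B5=F, B6=T
union over the pool: B1=T, B1=F, B2=T, B2=F, B3=S, B3=E, B4=T, B4=F, B5=T, B5=F, B6=T, B6=F
uncovered (0 of 12): none
Answer: 0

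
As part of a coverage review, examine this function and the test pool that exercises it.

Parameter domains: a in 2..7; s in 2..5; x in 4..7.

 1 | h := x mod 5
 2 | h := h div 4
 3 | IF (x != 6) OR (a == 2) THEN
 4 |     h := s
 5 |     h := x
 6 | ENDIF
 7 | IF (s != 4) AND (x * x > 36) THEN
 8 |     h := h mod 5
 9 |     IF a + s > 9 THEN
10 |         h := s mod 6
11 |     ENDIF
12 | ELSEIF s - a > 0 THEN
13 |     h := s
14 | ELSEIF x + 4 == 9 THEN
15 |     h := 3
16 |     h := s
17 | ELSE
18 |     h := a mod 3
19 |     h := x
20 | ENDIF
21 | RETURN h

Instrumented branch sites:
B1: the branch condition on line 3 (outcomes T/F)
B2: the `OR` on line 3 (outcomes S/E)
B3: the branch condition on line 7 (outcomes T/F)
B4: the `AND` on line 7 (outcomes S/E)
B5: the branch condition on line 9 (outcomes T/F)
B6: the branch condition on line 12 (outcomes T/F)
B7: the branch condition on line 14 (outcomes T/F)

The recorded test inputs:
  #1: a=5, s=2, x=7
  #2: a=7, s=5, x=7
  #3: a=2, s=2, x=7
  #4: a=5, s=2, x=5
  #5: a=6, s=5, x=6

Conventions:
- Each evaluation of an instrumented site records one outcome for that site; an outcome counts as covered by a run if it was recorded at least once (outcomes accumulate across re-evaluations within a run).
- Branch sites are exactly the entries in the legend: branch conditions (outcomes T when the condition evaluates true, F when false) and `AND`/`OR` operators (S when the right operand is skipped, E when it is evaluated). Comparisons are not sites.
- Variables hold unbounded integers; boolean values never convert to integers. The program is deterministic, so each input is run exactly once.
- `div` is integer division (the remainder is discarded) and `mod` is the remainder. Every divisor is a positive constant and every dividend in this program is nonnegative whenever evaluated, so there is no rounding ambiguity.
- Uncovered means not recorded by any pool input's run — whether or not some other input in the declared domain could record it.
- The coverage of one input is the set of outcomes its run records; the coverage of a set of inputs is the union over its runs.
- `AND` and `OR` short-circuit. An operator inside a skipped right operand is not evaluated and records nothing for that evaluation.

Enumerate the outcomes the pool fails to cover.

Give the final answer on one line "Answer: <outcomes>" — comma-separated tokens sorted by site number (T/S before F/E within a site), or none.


#1 (a=5, s=2, x=7) -> B2->S, B1->T, B4->E, B3->T, B5->F; covered: B1=T, B2=S, B3=T, B4=E, B5=F
#2 (a=7, s=5, x=7) -> B2->S, B1->T, B4->E, B3->T, B5->T; covered: B1=T, B2=S, B3=T, B4=E, B5=T
#3 (a=2, s=2, x=7) -> B2->S, B1->T, B4->E, B3->T, B5->F; covered: B1=T, B2=S, B3=T, B4=E, B5=F
#4 (a=5, s=2, x=5) -> B2->S, B1->T, B4->E, B3->F, B6->F, B7->T; covered: B1=T, B2=S, B3=F, B4=E, B6=F, B7=T
#5 (a=6, s=5, x=6) -> B2->E, B1->F, B4->E, B3->F, B6->F, B7->F; covered: B1=F, B2=E, B3=F, B4=E, B6=F, B7=F
union over the pool: B1=T, B1=F, B2=S, B2=E, B3=T, B3=F, B4=E, B5=T, B5=F, B6=F, B7=T, B7=F
uncovered (2 of 14): B4=S, B6=T
Answer: B4=S, B6=T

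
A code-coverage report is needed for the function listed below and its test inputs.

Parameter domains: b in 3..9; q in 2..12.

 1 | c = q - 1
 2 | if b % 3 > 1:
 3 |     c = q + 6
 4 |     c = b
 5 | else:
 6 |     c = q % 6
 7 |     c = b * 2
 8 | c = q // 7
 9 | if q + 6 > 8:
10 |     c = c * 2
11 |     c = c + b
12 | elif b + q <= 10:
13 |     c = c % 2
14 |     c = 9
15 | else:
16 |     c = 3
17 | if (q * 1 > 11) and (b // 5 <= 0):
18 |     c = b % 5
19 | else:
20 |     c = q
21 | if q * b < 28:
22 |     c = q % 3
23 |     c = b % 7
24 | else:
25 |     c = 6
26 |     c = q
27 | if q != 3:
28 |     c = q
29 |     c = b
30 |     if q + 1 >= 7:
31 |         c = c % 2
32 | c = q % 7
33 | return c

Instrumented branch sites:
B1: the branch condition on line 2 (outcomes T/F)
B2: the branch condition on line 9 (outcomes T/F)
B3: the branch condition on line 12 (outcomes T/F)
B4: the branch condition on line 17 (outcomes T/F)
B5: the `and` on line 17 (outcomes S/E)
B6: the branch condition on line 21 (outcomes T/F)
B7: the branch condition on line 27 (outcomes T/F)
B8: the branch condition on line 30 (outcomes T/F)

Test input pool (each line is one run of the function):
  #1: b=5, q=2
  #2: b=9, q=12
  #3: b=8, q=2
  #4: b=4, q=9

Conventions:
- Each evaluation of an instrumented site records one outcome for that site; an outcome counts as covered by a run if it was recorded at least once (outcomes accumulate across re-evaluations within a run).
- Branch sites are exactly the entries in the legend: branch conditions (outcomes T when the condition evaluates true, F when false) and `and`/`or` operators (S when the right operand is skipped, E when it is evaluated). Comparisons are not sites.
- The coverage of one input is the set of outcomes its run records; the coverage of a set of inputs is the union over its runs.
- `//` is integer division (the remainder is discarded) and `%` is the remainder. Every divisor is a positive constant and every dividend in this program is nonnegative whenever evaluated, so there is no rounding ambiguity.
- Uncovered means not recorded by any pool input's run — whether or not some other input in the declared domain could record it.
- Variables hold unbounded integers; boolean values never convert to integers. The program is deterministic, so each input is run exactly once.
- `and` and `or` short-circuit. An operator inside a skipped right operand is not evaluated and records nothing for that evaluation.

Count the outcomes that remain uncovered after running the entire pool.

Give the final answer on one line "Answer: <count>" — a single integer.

run #1 (b=5, q=2) runs B1->T, B2->F, B3->T, B5->S, B4->F, B6->T, B7->T, B8->F; records B1=T, B2=F, B3=T, B4=F, B5=S, B6=T, B7=T, B8=F
run #2 (b=9, q=12) runs B1->F, B2->T, B5->E, B4->F, B6->F, B7->T, B8->T; records B1=F, B2=T, B4=F, B5=E, B6=F, B7=T, B8=T
run #3 (b=8, q=2) runs B1->T, B2->F, B3->T, B5->S, B4->F, B6->T, B7->T, B8->F; records B1=T, B2=F, B3=T, B4=F, B5=S, B6=T, B7=T, B8=F
run #4 (b=4, q=9) runs B1->F, B2->T, B5->S, B4->F, B6->F, B7->T, B8->T; records B1=F, B2=T, B4=F, B5=S, B6=F, B7=T, B8=T
union over the pool: B1=T, B1=F, B2=T, B2=F, B3=T, B4=F, B5=S, B5=E, B6=T, B6=F, B7=T, B8=T, B8=F
uncovered (3 of 16): B3=F, B4=T, B7=F

Answer: 3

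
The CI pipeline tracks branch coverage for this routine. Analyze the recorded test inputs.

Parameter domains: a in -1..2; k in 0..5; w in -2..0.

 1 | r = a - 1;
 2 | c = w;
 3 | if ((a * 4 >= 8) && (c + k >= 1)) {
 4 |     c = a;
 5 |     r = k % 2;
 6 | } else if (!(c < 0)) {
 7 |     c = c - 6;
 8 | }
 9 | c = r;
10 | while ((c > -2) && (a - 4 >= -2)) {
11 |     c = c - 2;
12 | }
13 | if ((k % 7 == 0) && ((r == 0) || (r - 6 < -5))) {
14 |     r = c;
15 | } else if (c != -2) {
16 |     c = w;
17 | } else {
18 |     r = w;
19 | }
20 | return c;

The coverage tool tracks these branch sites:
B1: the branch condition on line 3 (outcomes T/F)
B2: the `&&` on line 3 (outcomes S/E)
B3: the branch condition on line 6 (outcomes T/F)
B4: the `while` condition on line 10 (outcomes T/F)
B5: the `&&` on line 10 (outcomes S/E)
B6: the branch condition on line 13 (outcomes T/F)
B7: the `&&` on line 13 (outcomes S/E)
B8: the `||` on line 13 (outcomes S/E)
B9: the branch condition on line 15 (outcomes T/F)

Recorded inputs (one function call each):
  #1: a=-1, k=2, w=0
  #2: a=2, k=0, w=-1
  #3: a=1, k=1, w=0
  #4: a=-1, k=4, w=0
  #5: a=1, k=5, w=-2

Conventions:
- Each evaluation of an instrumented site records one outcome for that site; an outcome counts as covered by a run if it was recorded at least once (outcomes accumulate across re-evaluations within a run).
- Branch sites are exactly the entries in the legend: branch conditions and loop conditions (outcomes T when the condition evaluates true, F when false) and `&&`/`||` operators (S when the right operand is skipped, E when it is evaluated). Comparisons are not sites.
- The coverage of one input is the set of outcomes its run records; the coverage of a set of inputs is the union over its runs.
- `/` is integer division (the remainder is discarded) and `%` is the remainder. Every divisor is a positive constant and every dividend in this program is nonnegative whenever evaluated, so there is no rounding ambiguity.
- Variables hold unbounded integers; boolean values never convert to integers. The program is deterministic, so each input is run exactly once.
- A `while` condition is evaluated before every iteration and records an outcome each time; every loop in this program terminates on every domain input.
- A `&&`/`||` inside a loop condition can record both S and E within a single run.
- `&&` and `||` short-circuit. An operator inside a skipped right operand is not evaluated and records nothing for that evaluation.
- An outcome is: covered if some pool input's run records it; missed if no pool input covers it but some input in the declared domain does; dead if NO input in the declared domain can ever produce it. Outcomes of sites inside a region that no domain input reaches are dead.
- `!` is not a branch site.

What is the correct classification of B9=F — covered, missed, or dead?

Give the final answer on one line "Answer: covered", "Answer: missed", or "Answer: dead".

B9=F is recorded by pool input(s) 1, 4 -> covered

Answer: covered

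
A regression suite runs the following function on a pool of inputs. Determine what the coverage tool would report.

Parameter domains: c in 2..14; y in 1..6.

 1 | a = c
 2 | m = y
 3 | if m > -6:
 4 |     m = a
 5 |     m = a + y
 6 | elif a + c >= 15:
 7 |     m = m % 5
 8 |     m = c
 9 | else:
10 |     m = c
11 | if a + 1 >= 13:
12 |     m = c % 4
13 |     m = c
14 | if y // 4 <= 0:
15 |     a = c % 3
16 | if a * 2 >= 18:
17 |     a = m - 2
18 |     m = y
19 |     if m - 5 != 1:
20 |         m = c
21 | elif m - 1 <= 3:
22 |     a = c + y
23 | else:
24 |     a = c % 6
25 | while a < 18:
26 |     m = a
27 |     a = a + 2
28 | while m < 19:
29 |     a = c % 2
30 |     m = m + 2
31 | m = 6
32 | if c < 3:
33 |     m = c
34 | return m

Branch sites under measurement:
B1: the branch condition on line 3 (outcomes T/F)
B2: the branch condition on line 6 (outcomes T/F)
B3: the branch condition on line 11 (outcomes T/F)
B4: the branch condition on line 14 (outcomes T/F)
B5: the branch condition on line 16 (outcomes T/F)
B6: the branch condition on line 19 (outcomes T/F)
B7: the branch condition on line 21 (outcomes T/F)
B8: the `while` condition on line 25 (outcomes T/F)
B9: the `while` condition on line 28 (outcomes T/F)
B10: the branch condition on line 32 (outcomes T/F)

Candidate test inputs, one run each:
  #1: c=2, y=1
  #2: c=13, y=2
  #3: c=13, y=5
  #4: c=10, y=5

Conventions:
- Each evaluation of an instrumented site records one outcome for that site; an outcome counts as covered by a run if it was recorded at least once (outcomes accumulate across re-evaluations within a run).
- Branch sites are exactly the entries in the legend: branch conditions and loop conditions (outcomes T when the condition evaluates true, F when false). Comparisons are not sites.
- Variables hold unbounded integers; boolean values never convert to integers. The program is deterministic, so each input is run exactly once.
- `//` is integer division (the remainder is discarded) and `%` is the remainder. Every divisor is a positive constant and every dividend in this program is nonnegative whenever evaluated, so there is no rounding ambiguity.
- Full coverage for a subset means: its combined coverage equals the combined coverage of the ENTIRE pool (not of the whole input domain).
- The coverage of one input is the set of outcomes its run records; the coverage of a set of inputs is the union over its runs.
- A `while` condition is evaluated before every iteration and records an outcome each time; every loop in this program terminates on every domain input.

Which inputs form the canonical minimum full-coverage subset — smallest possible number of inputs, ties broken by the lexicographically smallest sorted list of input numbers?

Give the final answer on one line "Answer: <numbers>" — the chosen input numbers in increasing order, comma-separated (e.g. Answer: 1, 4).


input #1, c=2, y=1: events B1->T, B3->F, B4->T, B5->F, B7->T, B8->T, B8->T, B8->T, B8->T, B8->T, B8->T, B8->T, B8->T, B8->F, ...; outcomes B1=T, B3=F, B4=T, B5=F, B7=T, B8=T, B8=F, B9=T, B9=F, B10=T
input #2, c=13, y=2: events B1->T, B3->T, B4->T, B5->F, B7->F, B8->T, B8->T, B8->T, B8->T, B8->T, B8->T, B8->T, B8->T, B8->T, ...; outcomes B1=T, B3=T, B4=T, B5=F, B7=F, B8=T, B8=F, B9=T, B9=F, B10=F
input #3, c=13, y=5: events B1->T, B3->T, B4->F, B5->T, B6->T, B8->T, B8->T, B8->T, B8->T, B8->F, B9->T, B9->F, B10->F; outcomes B1=T, B3=T, B4=F, B5=T, B6=T, B8=T, B8=F, B9=T, B9=F, B10=F
input #4, c=10, y=5: events B1->T, B3->F, B4->F, B5->T, B6->T, B8->T, B8->T, B8->T, B8->F, B9->T, B9->F, B10->F; outcomes B1=T, B3=F, B4=F, B5=T, B6=T, B8=T, B8=F, B9=T, B9=F, B10=F
union over all inputs: B1=T, B3=T, B3=F, B4=T, B4=F, B5=T, B5=F, B6=T, B7=T, B7=F, B8=T, B8=F, B9=T, B9=F, B10=T, B10=F (16 outcomes)
size 1 is not enough: best union over all size-1 subsets is 10/16
size 2 is not enough: best union over all size-2 subsets is 15/16
at size 3, {1, 2, 3} reaches all 16 outcomes; every lexicographically earlier size-3 subset fails
Answer: 1, 2, 3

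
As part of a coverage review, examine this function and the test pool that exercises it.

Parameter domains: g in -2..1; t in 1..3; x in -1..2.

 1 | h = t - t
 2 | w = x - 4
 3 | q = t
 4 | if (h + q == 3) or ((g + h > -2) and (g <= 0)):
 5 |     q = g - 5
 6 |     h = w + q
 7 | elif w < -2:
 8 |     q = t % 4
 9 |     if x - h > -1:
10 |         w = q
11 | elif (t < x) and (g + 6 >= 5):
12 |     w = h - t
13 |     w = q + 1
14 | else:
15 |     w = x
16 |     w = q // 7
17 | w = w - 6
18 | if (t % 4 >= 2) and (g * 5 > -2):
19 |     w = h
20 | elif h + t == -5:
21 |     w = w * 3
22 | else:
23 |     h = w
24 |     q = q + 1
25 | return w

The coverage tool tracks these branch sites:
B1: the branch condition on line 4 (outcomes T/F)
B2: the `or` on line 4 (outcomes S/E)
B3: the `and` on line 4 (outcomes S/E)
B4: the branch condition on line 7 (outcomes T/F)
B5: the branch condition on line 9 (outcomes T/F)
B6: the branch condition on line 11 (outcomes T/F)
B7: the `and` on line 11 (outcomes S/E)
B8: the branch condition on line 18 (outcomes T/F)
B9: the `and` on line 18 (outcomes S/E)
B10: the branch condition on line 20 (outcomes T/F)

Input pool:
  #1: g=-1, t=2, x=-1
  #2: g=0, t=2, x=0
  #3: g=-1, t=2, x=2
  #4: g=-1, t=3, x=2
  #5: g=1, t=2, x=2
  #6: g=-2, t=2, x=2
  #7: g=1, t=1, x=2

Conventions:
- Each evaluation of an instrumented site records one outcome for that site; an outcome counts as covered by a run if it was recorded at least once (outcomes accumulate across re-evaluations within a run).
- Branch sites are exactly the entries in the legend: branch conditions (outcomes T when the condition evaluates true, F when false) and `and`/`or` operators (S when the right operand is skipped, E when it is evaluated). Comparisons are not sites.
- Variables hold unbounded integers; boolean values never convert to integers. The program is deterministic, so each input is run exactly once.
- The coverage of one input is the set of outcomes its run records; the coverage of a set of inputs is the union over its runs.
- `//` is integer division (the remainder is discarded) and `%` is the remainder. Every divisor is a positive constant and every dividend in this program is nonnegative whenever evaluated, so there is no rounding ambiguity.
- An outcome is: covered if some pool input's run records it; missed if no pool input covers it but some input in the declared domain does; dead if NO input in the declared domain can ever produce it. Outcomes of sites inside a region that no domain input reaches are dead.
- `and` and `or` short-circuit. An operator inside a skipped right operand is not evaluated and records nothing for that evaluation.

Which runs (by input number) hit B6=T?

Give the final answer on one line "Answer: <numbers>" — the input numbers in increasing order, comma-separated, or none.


input #1 (g=-1, t=2, x=-1): misses B6=T
input #2 (g=0, t=2, x=0): misses B6=T
input #3 (g=-1, t=2, x=2): misses B6=T
input #4 (g=-1, t=3, x=2): misses B6=T
input #5 (g=1, t=2, x=2): misses B6=T
input #6 (g=-2, t=2, x=2): misses B6=T
input #7 (g=1, t=1, x=2): covers B6=T
Answer: 7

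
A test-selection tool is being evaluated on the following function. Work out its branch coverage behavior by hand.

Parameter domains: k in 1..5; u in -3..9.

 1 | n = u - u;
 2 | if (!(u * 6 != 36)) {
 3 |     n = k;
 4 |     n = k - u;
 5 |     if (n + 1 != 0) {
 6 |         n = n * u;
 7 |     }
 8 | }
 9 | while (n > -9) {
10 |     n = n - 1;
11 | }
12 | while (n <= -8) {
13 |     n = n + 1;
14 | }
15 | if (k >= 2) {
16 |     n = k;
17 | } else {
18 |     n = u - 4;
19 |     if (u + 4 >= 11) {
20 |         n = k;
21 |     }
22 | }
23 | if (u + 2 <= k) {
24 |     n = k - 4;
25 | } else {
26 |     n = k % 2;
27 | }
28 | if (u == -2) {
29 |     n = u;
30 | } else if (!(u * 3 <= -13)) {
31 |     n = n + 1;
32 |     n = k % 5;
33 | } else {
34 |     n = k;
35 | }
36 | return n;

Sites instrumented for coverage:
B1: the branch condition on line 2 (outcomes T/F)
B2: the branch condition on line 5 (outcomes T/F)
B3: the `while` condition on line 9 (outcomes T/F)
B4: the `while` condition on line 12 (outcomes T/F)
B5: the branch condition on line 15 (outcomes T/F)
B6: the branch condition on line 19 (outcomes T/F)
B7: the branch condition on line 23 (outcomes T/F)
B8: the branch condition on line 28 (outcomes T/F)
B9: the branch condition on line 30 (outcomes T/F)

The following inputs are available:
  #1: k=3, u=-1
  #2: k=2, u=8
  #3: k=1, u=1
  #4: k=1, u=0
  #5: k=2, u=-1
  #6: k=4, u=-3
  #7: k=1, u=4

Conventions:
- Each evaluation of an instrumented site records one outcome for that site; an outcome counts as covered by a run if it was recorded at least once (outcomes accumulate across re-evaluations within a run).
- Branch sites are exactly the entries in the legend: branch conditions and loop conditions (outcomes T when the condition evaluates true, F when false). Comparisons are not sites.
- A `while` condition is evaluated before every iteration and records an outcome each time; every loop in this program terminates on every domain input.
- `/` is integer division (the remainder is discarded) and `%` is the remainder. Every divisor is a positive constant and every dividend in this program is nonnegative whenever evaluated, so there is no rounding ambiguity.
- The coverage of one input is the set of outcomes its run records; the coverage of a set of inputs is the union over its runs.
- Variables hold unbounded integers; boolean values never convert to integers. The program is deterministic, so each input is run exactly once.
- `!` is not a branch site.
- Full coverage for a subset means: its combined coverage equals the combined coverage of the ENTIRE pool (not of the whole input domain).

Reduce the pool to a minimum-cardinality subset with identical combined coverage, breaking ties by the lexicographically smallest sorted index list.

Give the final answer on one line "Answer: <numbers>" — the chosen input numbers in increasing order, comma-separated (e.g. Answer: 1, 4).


input #1, k=3, u=-1: events B1->F, B3->T, B3->T, B3->T, B3->T, B3->T, B3->T, B3->T, B3->T, B3->T, B3->F, B4->T, B4->T, B4->F, ...; outcomes B1=F, B3=T, B3=F, B4=T, B4=F, B5=T, B7=T, B8=F, B9=T
input #2, k=2, u=8: events B1->F, B3->T, B3->T, B3->T, B3->T, B3->T, B3->T, B3->T, B3->T, B3->T, B3->F, B4->T, B4->T, B4->F, ...; outcomes B1=F, B3=T, B3=F, B4=T, B4=F, B5=T, B7=F, B8=F, B9=T
input #3, k=1, u=1: events B1->F, B3->T, B3->T, B3->T, B3->T, B3->T, B3->T, B3->T, B3->T, B3->T, B3->F, B4->T, B4->T, B4->F, ...; outcomes B1=F, B3=T, B3=F, B4=T, B4=F, B5=F, B6=F, B7=F, B8=F, B9=T
input #4, k=1, u=0: events B1->F, B3->T, B3->T, B3->T, B3->T, B3->T, B3->T, B3->T, B3->T, B3->T, B3->F, B4->T, B4->T, B4->F, ...; outcomes B1=F, B3=T, B3=F, B4=T, B4=F, B5=F, B6=F, B7=F, B8=F, B9=T
input #5, k=2, u=-1: events B1->F, B3->T, B3->T, B3->T, B3->T, B3->T, B3->T, B3->T, B3->T, B3->T, B3->F, B4->T, B4->T, B4->F, ...; outcomes B1=F, B3=T, B3=F, B4=T, B4=F, B5=T, B7=T, B8=F, B9=T
input #6, k=4, u=-3: events B1->F, B3->T, B3->T, B3->T, B3->T, B3->T, B3->T, B3->T, B3->T, B3->T, B3->F, B4->T, B4->T, B4->F, ...; outcomes B1=F, B3=T, B3=F, B4=T, B4=F, B5=T, B7=T, B8=F, B9=T
input #7, k=1, u=4: events B1->F, B3->T, B3->T, B3->T, B3->T, B3->T, B3->T, B3->T, B3->T, B3->T, B3->F, B4->T, B4->T, B4->F, ...; outcomes B1=F, B3=T, B3=F, B4=T, B4=F, B5=F, B6=F, B7=F, B8=F, B9=T
pool-wide coverage (12 outcomes): B1=F, B3=T, B3=F, B4=T, B4=F, B5=T, B5=F, B6=F, B7=T, B7=F, B8=F, B9=T
no size-1 subset reaches all 12 outcomes (best union: 10/12)
the canonical winner is {1, 3}: size 2, full 12-outcome coverage, earliest index list among size-2 covers
Answer: 1, 3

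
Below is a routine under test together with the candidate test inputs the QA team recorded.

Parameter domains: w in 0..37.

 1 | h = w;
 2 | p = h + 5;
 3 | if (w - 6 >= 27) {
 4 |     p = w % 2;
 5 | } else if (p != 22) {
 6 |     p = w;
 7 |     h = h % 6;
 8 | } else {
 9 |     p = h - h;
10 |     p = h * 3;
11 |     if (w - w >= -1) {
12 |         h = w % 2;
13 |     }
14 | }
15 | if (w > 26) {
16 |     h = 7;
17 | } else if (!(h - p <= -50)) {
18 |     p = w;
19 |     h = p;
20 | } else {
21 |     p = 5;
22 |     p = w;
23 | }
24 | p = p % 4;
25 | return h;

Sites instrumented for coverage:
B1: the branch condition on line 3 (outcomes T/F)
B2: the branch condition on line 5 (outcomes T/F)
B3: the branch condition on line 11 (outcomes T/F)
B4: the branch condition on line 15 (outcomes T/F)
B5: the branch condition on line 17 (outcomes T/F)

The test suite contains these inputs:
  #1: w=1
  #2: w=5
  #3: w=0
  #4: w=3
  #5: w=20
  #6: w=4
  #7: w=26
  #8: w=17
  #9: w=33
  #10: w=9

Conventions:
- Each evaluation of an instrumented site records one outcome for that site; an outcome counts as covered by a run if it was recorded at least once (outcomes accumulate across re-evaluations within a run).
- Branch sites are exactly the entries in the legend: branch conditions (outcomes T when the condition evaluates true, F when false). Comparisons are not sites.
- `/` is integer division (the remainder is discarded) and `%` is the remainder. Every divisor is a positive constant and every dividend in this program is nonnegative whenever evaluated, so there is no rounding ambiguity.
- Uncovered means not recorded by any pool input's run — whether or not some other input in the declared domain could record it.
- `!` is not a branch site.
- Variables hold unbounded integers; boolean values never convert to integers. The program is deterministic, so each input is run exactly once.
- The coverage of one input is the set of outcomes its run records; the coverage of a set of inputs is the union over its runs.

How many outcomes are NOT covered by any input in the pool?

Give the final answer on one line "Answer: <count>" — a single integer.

run #1 (w=1) records B1=F, B2=T, B4=F, B5=T
run #2 (w=5) records B1=F, B2=T, B4=F, B5=T
run #3 (w=0) records B1=F, B2=T, B4=F, B5=T
run #4 (w=3) records B1=F, B2=T, B4=F, B5=T
run #5 (w=20) records B1=F, B2=T, B4=F, B5=T
run #6 (w=4) records B1=F, B2=T, B4=F, B5=T
run #7 (w=26) records B1=F, B2=T, B4=F, B5=T
run #8 (w=17) records B1=F, B2=F, B3=T, B4=F, B5=F
run #9 (w=33) records B1=T, B4=T
run #10 (w=9) records B1=F, B2=T, B4=F, B5=T
union over the pool: B1=T, B1=F, B2=T, B2=F, B3=T, B4=T, B4=F, B5=T, B5=F
uncovered (1 of 10): B3=F

Answer: 1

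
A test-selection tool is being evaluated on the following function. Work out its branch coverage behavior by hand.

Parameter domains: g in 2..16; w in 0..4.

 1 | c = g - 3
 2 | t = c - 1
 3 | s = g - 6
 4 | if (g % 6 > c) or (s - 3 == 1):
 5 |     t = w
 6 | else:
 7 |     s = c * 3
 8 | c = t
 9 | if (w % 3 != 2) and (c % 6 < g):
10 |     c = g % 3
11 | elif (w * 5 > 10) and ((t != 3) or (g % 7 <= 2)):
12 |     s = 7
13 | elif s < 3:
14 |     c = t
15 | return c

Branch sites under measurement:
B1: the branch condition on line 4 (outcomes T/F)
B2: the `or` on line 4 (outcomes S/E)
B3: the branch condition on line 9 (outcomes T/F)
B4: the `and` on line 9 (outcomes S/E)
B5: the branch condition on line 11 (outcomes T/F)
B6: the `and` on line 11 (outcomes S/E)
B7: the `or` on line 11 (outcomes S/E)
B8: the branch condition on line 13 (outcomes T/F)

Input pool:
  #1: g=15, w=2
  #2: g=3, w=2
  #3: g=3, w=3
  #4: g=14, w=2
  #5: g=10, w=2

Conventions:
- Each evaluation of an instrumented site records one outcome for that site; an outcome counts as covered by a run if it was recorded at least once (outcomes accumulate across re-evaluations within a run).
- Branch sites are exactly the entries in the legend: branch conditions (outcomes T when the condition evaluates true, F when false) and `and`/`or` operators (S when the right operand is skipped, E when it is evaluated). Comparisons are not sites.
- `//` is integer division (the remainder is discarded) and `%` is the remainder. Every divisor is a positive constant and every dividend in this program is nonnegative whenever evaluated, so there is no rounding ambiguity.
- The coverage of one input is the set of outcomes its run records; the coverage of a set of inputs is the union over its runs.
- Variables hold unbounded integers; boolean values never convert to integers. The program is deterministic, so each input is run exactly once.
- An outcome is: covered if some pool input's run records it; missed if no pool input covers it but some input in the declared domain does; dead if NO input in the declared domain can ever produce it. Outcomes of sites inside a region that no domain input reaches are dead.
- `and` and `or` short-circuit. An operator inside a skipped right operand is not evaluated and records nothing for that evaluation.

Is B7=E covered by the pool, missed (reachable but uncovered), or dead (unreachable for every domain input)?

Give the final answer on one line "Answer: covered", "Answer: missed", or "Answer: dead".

B7=E is recorded by pool input(s) 3 -> covered

Answer: covered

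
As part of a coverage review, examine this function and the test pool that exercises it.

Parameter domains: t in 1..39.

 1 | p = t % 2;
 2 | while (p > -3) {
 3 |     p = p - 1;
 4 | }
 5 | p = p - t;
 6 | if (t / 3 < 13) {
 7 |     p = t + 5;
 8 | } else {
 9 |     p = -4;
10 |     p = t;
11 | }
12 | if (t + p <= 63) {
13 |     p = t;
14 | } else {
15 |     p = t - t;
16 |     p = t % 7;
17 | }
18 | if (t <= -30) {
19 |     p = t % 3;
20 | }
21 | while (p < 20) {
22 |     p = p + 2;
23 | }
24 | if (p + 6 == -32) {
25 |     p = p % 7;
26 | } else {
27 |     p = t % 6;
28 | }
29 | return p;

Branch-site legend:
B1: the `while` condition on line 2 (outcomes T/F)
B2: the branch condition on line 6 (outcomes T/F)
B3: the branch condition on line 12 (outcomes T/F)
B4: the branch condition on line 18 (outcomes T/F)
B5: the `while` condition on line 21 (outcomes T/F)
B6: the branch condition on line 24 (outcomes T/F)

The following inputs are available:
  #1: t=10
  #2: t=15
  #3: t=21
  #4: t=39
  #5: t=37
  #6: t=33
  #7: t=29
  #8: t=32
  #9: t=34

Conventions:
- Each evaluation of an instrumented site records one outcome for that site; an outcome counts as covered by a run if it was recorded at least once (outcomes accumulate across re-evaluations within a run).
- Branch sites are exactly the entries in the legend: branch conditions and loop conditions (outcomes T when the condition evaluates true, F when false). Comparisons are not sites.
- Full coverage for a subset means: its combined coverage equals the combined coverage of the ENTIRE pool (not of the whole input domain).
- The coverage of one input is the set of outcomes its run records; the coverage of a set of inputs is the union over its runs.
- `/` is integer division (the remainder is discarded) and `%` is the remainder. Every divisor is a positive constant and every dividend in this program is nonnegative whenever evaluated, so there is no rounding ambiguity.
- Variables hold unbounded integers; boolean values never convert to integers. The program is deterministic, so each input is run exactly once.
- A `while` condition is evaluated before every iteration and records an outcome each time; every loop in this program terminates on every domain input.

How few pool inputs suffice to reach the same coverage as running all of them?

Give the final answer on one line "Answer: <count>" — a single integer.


input #1, t=10: events B1->T, B1->T, B1->T, B1->F, B2->T, B3->T, B4->F, B5->T, B5->T, B5->T, B5->T, B5->T, B5->F, B6->F; outcomes B1=T, B1=F, B2=T, B3=T, B4=F, B5=T, B5=F, B6=F
input #2, t=15: events B1->T, B1->T, B1->T, B1->T, B1->F, B2->T, B3->T, B4->F, B5->T, B5->T, B5->T, B5->F, B6->F; outcomes B1=T, B1=F, B2=T, B3=T, B4=F, B5=T, B5=F, B6=F
input #3, t=21: events B1->T, B1->T, B1->T, B1->T, B1->F, B2->T, B3->T, B4->F, B5->F, B6->F; outcomes B1=T, B1=F, B2=T, B3=T, B4=F, B5=F, B6=F
input #4, t=39: events B1->T, B1->T, B1->T, B1->T, B1->F, B2->F, B3->F, B4->F, B5->T, B5->T, B5->T, B5->T, B5->T, B5->T, ...; outcomes B1=T, B1=F, B2=F, B3=F, B4=F, B5=T, B5=F, B6=F
input #5, t=37: events B1->T, B1->T, B1->T, B1->T, B1->F, B2->T, B3->F, B4->F, B5->T, B5->T, B5->T, B5->T, B5->T, B5->T, ...; outcomes B1=T, B1=F, B2=T, B3=F, B4=F, B5=T, B5=F, B6=F
input #6, t=33: events B1->T, B1->T, B1->T, B1->T, B1->F, B2->T, B3->F, B4->F, B5->T, B5->T, B5->T, B5->T, B5->T, B5->T, ...; outcomes B1=T, B1=F, B2=T, B3=F, B4=F, B5=T, B5=F, B6=F
input #7, t=29: events B1->T, B1->T, B1->T, B1->T, B1->F, B2->T, B3->T, B4->F, B5->F, B6->F; outcomes B1=T, B1=F, B2=T, B3=T, B4=F, B5=F, B6=F
input #8, t=32: events B1->T, B1->T, B1->T, B1->F, B2->T, B3->F, B4->F, B5->T, B5->T, B5->T, B5->T, B5->T, B5->T, B5->T, ...; outcomes B1=T, B1=F, B2=T, B3=F, B4=F, B5=T, B5=F, B6=F
input #9, t=34: events B1->T, B1->T, B1->T, B1->F, B2->T, B3->F, B4->F, B5->T, B5->T, B5->T, B5->T, B5->T, B5->T, B5->T, ...; outcomes B1=T, B1=F, B2=T, B3=F, B4=F, B5=T, B5=F, B6=F
pool-wide coverage (10 outcomes): B1=T, B1=F, B2=T, B2=F, B3=T, B3=F, B4=F, B5=T, B5=F, B6=F
checked all size-1 subsets: none covers 10 outcomes (max 8/10)
the canonical winner is {1, 4}: size 2, full 10-outcome coverage, earliest index list among size-2 covers
Answer: 2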